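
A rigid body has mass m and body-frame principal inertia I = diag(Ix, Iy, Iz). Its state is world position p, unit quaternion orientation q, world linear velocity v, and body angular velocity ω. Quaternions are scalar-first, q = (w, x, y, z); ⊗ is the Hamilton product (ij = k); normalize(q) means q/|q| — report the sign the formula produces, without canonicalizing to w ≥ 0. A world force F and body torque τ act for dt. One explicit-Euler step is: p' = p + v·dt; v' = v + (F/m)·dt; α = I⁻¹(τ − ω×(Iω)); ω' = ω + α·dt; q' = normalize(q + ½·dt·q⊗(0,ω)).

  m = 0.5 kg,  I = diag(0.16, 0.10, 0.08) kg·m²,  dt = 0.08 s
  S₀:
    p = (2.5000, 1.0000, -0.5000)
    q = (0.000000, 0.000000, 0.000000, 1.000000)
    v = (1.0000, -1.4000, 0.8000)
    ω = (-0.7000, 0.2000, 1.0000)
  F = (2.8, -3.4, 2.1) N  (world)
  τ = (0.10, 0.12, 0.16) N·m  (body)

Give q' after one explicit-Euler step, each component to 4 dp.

q' = (-0.0400, -0.0080, -0.0280, 0.9988)

Hamilton product q⊗(0,ω) = (-1.0000000, -0.2000000, -0.7000000, 0.0000000)
q' = normalize(q + ½dt·q⊗(0,ω)) = (-0.0400, -0.0080, -0.0280, 0.9988)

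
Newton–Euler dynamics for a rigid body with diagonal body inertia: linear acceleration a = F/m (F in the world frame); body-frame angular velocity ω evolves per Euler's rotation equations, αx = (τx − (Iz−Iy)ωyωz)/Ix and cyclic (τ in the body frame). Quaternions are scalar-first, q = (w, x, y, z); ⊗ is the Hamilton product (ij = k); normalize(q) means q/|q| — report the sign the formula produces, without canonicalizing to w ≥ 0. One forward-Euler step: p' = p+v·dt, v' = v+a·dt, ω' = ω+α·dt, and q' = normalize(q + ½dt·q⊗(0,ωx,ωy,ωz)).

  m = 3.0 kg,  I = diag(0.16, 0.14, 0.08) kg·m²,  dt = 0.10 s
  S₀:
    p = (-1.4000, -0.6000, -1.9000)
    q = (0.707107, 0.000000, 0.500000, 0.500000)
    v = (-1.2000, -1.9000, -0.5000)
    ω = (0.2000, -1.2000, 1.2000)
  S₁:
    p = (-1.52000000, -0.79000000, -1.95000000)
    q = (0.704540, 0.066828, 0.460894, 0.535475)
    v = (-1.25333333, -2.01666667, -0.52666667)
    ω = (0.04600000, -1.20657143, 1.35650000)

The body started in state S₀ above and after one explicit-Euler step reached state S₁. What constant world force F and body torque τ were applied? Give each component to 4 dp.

ω₁ − ω₀ = (-0.15400000, -0.00657143, 0.15650000)
precession coupling = (0.0864, 0.0192, 0.0048)
applied torque τ = (-0.1600, 0.0100, 0.1300)
Δv = v₁−v₀ = (-0.05333333, -0.11666667, -0.02666667)
applied force F = (-1.6000, -3.5000, -0.8000)

F = (-1.6000, -3.5000, -0.8000)
τ = (-0.1600, 0.0100, 0.1300)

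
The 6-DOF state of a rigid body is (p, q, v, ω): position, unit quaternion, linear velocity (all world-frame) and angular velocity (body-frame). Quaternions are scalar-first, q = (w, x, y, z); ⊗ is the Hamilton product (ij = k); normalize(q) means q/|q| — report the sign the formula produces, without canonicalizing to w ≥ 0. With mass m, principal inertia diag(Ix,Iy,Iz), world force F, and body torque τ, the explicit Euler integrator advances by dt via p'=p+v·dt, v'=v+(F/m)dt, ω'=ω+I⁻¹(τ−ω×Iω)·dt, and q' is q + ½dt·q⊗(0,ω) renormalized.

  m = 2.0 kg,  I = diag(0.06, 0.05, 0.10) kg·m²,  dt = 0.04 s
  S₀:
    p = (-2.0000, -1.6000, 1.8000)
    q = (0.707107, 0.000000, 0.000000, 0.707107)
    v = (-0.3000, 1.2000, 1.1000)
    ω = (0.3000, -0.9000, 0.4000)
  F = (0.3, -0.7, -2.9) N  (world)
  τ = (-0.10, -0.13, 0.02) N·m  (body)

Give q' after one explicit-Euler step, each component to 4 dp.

Hamilton product q⊗(0,ω) = (-0.2828428, 0.8485284, -0.4242642, 0.2828428)
q' = normalize(q + ½dt·q⊗(0,ω)) = (0.7013, 0.0170, -0.0085, 0.7126)

q' = (0.7013, 0.0170, -0.0085, 0.7126)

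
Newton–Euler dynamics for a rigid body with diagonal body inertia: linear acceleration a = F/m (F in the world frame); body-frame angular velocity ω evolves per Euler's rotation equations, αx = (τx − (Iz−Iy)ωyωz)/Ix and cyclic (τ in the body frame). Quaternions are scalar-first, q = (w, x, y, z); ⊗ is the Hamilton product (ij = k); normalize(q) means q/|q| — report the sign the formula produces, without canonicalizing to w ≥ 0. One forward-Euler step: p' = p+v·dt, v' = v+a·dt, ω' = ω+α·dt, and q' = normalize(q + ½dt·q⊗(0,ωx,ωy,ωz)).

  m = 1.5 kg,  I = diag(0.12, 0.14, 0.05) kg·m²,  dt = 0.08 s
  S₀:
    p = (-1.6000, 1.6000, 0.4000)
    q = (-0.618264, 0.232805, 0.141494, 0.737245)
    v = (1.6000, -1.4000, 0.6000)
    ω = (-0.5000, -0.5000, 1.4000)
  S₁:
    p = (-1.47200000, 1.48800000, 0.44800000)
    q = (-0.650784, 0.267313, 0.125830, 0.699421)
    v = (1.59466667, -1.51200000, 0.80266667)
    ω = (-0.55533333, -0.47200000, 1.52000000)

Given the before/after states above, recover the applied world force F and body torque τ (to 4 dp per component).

F = (-0.1000, -2.1000, 3.8000)
τ = (-0.0200, 0.0000, 0.0800)

v₁ − v₀ = (-0.00533333, -0.11200000, 0.20266667)
applied force F = (-0.1000, -2.1000, 3.8000)
rate change Δω = (-0.05533333, 0.02800000, 0.12000000)
ω₀×(Iω₀) = (0.0630, -0.0490, 0.0050)
applied torque τ = (-0.0200, 0.0000, 0.0800)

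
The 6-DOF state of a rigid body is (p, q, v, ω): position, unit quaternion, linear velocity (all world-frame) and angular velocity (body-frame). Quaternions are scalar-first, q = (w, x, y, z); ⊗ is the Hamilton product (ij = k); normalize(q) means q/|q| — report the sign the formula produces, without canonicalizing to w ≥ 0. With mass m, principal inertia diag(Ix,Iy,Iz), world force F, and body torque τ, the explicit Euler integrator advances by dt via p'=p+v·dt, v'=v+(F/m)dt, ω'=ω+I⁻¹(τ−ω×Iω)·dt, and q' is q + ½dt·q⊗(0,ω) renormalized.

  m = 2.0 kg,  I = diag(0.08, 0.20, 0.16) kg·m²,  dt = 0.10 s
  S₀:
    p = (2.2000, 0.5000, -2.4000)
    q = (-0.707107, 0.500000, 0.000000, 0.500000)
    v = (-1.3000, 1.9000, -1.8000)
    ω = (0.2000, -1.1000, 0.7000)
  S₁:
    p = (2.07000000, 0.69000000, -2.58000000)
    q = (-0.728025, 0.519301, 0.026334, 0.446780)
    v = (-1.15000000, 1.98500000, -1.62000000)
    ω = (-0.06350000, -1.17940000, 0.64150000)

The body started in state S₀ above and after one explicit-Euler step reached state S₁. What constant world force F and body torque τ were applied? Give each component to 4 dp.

velocity change Δv = (0.15000000, 0.08500000, 0.18000000)
applied force F = (3.0000, 1.7000, 3.6000)
rate change Δω = (-0.26350000, -0.07940000, -0.05850000)
applied torque τ = (-0.1800, -0.1700, -0.1200)

F = (3.0000, 1.7000, 3.6000)
τ = (-0.1800, -0.1700, -0.1200)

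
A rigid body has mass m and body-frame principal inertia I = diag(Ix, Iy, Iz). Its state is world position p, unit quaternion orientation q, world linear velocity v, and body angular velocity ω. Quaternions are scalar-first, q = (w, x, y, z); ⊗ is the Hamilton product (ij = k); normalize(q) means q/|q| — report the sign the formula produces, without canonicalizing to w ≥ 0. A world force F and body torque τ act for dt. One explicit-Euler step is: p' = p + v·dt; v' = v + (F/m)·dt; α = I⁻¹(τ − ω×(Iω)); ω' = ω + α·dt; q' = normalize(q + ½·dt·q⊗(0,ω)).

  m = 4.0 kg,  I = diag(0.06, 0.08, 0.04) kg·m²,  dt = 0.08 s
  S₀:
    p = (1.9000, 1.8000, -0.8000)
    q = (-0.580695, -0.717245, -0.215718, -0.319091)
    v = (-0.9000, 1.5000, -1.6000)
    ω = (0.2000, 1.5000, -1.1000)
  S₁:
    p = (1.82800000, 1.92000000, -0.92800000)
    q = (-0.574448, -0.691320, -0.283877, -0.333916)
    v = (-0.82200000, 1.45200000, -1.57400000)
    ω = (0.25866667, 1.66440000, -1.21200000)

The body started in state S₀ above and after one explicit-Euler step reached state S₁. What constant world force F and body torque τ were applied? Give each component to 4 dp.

Δω = ω₁−ω₀ = (0.05866667, 0.16440000, -0.11200000)
precession coupling = (0.0660, -0.0044, 0.0060)
τ = I·(Δω/dt) + ω₀×(Iω₀) = (0.1100, 0.1600, -0.0500)
velocity change Δv = (0.07800000, -0.04800000, 0.02600000)
applied force F = (3.9000, -2.4000, 1.3000)

F = (3.9000, -2.4000, 1.3000)
τ = (0.1100, 0.1600, -0.0500)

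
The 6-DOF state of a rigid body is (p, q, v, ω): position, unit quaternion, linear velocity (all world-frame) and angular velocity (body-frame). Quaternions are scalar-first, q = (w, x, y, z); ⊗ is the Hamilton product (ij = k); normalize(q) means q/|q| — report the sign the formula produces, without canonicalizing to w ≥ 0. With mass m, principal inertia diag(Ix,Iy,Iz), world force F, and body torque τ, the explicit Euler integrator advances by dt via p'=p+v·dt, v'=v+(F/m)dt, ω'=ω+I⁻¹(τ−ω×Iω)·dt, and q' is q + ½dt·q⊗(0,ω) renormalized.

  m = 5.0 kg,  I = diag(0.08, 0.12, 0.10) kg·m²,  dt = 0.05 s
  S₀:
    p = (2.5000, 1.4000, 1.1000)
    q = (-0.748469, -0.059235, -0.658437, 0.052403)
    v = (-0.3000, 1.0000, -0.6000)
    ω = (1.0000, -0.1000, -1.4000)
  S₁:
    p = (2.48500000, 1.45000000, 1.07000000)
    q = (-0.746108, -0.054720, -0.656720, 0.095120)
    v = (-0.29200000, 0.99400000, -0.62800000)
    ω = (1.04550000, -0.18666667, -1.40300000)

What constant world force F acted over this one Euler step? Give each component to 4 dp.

F = (0.8000, -0.6000, -2.8000)

Δv = v₁−v₀ = (0.00800000, -0.00600000, -0.02800000)
F = m·Δv/dt = (0.8000, -0.6000, -2.8000)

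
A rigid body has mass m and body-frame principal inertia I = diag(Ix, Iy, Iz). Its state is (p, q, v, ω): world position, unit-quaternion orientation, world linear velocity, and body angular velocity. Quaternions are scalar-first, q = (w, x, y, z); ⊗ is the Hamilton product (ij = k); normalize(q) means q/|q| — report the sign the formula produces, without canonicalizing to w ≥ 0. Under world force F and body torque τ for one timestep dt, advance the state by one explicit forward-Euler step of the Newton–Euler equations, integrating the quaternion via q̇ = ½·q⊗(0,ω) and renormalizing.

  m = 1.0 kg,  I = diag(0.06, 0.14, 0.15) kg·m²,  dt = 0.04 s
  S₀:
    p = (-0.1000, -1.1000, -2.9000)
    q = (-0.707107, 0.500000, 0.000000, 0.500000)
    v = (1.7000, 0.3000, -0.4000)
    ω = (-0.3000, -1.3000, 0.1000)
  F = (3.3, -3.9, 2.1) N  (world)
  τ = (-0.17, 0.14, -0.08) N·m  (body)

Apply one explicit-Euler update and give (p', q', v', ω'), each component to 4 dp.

p' = (-0.0320, -1.0880, -2.9160)
q' = (-0.7049, 0.5171, 0.0144, 0.4854)
v' = (1.8320, 0.1440, -0.3160)
ω' = (-0.4125, -1.2608, 0.0703)

angular accel α = (-2.8117, 0.9807, -0.7413)
ω' = ω + α·dt = (-0.4125, -1.2608, 0.0703)
Hamilton product q⊗(0,ω) = (0.1000000, 0.8621321, 0.7192391, -0.7207107)
updated quaternion q' = (-0.7049, 0.5171, 0.0144, 0.4854)
linear accel F/m = (3.3000, -3.9000, 2.1000)
p + v·dt = (-0.0320, -1.0880, -2.9160)
new velocity v' = (1.8320, 0.1440, -0.3160)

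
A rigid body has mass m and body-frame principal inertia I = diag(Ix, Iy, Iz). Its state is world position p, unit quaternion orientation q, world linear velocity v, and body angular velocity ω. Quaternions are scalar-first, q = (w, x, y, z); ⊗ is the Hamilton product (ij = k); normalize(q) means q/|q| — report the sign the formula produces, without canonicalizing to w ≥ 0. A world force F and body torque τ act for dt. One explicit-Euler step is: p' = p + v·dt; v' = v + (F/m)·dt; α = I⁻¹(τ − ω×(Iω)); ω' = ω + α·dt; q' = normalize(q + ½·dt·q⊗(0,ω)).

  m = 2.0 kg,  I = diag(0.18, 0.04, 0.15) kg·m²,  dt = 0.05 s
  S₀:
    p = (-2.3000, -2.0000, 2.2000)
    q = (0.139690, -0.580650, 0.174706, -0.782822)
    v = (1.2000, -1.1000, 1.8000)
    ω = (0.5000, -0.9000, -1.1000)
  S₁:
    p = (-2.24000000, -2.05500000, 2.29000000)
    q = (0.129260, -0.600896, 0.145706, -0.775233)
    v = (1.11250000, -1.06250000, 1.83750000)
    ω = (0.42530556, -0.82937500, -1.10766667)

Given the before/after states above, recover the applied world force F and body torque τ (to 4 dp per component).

rate change Δω = (-0.07469444, 0.07062500, -0.00766667)
applied torque τ = (-0.1600, 0.0400, 0.0400)
velocity change Δv = (-0.08750000, 0.03750000, 0.03750000)
F = m·Δv/dt = (-3.5000, 1.5000, 1.5000)

F = (-3.5000, 1.5000, 1.5000)
τ = (-0.1600, 0.0400, 0.0400)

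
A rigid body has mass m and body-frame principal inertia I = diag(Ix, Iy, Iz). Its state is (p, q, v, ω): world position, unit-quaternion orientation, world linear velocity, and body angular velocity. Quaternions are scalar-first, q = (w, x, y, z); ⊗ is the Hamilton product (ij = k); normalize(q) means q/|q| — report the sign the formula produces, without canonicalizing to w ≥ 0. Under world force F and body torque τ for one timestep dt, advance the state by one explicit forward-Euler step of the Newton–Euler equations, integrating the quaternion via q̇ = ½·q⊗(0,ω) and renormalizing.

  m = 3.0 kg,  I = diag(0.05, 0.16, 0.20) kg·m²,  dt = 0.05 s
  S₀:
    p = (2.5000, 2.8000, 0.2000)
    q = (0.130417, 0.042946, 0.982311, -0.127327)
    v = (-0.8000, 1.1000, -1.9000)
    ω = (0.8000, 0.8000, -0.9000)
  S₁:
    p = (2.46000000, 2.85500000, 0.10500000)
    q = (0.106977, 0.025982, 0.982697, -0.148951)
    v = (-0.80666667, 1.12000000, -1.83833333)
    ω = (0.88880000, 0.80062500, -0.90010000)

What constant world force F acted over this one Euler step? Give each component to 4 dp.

v₁ − v₀ = (-0.00666667, 0.02000000, 0.06166667)
applied force F = (-0.4000, 1.2000, 3.7000)

F = (-0.4000, 1.2000, 3.7000)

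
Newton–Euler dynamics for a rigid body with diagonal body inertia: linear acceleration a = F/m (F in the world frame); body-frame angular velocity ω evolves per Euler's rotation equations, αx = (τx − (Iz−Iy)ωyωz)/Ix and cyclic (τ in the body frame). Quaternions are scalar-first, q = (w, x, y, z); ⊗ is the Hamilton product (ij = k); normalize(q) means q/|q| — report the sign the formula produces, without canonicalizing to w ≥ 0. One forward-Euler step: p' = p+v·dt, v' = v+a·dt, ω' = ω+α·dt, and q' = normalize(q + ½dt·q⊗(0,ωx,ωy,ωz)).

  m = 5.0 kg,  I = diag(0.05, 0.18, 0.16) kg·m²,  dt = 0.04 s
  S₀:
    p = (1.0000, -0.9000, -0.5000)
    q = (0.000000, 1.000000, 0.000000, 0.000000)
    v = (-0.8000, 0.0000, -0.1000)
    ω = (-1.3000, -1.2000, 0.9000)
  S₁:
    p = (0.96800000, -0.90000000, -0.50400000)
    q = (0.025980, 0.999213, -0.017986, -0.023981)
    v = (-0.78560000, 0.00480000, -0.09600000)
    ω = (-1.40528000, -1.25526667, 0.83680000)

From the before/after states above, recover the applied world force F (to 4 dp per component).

velocity change Δv = (0.01440000, 0.00480000, 0.00400000)
m·(v₁−v₀)/dt = (1.8000, 0.6000, 0.5000)

F = (1.8000, 0.6000, 0.5000)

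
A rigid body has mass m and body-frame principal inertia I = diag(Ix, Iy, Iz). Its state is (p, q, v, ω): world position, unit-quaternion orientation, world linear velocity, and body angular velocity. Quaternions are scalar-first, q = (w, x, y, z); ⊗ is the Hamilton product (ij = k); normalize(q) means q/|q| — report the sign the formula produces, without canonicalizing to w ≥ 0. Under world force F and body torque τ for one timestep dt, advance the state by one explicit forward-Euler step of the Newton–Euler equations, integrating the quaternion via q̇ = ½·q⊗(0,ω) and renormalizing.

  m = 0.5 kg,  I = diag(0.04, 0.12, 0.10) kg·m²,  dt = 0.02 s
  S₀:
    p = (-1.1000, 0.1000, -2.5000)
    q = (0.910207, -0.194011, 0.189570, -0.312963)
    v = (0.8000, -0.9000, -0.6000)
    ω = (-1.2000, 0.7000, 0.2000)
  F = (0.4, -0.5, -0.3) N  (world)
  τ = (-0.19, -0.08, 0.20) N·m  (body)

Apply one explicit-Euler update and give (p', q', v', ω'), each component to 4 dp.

a = F/m = (0.8000, -1.0000, -0.6000)
p + v·dt = (-1.0840, 0.0820, -2.5120)
v' = v + a·dt = (0.8160, -0.9200, -0.6120)
α = I⁻¹(τ − ω×Iω) = (-4.6800, -0.7867, 2.6720)
ω + α·dt = (-1.2936, 0.6843, 0.2534)
2q̇ = q⊗(0,ω) = (-0.3029196, -0.8352603, 1.0515027, 0.2737177)
q' = normalize(q + ½dt·q⊗(0,ω)) = (0.9071, -0.2023, 0.2001, -0.3102)

p' = (-1.0840, 0.0820, -2.5120)
q' = (0.9071, -0.2023, 0.2001, -0.3102)
v' = (0.8160, -0.9200, -0.6120)
ω' = (-1.2936, 0.6843, 0.2534)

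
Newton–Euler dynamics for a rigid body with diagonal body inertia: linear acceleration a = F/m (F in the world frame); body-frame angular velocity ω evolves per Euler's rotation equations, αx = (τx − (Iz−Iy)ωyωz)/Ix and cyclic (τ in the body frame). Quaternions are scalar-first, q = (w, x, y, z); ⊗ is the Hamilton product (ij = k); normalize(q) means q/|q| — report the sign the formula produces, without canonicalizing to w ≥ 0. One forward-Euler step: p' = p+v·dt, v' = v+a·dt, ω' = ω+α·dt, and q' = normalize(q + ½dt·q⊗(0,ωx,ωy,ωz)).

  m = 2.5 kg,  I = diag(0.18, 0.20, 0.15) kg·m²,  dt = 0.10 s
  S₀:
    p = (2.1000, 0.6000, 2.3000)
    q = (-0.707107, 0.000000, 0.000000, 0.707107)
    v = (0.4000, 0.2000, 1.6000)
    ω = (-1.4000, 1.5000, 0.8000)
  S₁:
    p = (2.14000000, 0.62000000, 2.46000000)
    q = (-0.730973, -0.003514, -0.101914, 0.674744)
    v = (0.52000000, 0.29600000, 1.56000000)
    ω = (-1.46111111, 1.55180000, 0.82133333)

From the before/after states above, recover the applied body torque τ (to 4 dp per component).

ω₁ − ω₀ = (-0.06111111, 0.05180000, 0.02133333)
gyro term ω₀×Iω₀ = (-0.0600, -0.0336, -0.0420)
τ = I·(Δω/dt) + ω₀×(Iω₀) = (-0.1700, 0.0700, -0.0100)

τ = (-0.1700, 0.0700, -0.0100)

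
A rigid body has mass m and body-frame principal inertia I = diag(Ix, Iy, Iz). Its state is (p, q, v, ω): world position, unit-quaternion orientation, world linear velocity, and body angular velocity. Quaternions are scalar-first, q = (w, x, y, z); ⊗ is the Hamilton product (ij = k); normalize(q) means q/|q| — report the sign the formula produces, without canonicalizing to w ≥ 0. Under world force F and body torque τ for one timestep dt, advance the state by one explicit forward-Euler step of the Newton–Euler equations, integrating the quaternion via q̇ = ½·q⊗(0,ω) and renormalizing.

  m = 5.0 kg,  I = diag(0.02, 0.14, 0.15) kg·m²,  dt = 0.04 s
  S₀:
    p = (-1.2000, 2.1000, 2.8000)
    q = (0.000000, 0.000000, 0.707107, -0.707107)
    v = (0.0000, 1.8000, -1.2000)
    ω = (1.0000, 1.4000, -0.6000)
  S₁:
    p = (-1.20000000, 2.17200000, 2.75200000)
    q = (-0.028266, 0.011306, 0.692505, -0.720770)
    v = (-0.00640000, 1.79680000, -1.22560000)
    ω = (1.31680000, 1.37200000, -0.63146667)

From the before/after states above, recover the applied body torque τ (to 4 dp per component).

ω₁ − ω₀ = (0.31680000, -0.02800000, -0.03146667)
applied torque τ = (0.1500, -0.0200, 0.0500)

τ = (0.1500, -0.0200, 0.0500)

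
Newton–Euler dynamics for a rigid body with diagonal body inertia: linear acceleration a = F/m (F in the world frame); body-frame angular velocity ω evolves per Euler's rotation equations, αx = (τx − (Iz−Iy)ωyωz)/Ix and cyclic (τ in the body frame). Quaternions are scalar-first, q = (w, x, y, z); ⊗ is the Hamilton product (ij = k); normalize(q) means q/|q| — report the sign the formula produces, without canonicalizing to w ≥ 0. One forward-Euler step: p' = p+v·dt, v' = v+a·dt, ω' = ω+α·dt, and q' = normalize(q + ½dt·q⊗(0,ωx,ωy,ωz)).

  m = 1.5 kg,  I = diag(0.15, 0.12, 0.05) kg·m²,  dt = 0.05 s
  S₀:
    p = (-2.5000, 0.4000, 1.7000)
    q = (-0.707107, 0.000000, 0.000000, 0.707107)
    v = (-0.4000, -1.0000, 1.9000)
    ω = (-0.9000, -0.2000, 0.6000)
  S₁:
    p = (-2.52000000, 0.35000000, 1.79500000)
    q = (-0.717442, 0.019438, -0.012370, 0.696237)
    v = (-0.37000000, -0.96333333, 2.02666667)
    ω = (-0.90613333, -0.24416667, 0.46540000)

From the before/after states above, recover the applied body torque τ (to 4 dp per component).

τ = (-0.0100, -0.1600, -0.1400)

Δω = ω₁−ω₀ = (-0.00613333, -0.04416667, -0.13460000)
gyro term ω₀×Iω₀ = (0.0084, -0.0540, -0.0054)
applied torque τ = (-0.0100, -0.1600, -0.1400)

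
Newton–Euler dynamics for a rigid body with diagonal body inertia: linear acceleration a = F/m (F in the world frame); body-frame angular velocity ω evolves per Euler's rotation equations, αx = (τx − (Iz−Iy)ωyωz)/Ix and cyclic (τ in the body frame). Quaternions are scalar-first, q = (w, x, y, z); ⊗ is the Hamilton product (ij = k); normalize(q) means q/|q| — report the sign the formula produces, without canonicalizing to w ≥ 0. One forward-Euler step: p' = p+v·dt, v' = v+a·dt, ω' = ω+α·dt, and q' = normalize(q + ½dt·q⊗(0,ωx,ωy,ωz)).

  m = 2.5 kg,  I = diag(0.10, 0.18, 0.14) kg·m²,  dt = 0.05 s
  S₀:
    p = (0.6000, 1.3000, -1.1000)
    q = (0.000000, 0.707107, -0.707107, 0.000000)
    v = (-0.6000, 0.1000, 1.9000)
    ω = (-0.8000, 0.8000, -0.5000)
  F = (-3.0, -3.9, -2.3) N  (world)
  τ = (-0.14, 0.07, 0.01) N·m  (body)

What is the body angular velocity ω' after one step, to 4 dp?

ω' = (-0.8780, 0.8239, -0.4781)

ω×(Iω) gyroscopic = (0.0160, -0.0160, -0.0512)
α = I⁻¹(τ − ω×Iω) = (-1.5600, 0.4778, 0.4371)
ω' = ω + α·dt = (-0.8780, 0.8239, -0.4781)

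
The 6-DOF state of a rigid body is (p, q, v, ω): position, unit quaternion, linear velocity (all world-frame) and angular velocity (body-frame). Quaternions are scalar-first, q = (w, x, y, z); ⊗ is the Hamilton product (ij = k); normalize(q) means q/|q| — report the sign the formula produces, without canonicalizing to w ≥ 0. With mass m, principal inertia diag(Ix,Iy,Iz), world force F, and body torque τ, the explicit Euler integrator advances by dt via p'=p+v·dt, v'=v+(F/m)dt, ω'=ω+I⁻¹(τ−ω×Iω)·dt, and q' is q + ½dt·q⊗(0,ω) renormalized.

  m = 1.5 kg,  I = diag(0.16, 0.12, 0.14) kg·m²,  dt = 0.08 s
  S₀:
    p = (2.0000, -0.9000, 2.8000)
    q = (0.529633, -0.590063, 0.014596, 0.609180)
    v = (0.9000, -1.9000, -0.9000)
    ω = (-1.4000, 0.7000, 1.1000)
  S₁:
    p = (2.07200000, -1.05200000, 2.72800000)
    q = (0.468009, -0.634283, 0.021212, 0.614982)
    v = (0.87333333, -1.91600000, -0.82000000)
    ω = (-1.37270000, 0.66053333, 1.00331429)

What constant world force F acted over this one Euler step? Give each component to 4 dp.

velocity change Δv = (-0.02666667, -0.01600000, 0.08000000)
F = m·Δv/dt = (-0.5000, -0.3000, 1.5000)

F = (-0.5000, -0.3000, 1.5000)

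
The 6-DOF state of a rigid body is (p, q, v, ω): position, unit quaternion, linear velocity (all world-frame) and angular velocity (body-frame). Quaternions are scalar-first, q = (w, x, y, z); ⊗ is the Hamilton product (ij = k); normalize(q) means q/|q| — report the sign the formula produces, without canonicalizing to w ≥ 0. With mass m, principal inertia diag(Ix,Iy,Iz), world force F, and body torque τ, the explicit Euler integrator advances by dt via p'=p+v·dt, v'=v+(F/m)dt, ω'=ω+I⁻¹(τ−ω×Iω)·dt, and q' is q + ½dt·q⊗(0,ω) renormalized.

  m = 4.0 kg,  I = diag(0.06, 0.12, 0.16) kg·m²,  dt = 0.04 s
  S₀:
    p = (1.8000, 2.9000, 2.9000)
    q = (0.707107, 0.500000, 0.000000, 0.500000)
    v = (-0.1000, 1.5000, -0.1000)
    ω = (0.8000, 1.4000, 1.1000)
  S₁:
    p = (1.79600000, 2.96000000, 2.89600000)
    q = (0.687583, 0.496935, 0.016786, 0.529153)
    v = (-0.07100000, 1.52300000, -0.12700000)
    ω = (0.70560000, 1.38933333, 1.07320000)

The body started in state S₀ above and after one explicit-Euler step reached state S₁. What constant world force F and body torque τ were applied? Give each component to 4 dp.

velocity change Δv = (0.02900000, 0.02300000, -0.02700000)
F = m·Δv/dt = (2.9000, 2.3000, -2.7000)
Δω = ω₁−ω₀ = (-0.09440000, -0.01066667, -0.02680000)
τ = I·(Δω/dt) + ω₀×(Iω₀) = (-0.0800, -0.1200, -0.0400)

F = (2.9000, 2.3000, -2.7000)
τ = (-0.0800, -0.1200, -0.0400)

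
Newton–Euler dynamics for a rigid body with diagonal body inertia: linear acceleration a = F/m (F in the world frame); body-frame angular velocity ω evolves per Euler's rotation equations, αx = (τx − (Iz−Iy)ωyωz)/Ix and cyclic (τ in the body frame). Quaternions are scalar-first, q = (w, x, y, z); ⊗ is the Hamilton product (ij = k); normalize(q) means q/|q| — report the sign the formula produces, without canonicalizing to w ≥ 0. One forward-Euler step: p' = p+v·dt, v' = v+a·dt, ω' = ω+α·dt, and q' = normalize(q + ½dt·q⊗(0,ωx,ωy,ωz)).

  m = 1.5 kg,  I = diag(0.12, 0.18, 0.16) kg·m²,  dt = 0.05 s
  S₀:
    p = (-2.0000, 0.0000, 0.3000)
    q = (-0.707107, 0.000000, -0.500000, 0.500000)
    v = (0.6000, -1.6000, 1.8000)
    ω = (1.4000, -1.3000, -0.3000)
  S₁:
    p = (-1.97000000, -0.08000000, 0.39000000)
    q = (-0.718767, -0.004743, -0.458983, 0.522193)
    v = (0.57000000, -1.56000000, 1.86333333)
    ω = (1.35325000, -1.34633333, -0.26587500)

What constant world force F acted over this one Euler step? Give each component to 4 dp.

F = (-0.9000, 1.2000, 1.9000)

v₁ − v₀ = (-0.03000000, 0.04000000, 0.06333333)
applied force F = (-0.9000, 1.2000, 1.9000)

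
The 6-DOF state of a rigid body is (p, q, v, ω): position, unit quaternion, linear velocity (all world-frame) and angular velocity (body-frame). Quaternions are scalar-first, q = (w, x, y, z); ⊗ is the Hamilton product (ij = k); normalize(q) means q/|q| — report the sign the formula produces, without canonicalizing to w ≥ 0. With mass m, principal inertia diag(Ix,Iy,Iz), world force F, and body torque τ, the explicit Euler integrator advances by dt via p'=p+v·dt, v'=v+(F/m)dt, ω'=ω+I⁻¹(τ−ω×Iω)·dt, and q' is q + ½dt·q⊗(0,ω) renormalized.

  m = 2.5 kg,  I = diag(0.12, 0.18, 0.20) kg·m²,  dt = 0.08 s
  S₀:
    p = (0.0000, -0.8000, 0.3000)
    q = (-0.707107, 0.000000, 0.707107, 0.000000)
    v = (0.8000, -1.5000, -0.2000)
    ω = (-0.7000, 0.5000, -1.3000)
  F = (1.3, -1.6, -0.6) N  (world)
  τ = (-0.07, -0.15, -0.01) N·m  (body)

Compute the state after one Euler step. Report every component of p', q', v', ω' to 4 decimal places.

angular accel α = (-0.4750, -0.4289, 0.0550)
ω' = ω + α·dt = (-0.7380, 0.4657, -1.2956)
2q̇ = q⊗(0,ω) = (-0.3535535, -0.4242642, -0.3535535, 1.4142140)
q + ½dt·q⊗(0,ω), renormalized = (-0.7199, -0.0169, 0.6916, 0.0565)
new position p' = (0.0640, -0.9200, 0.2840)
new velocity v' = (0.8416, -1.5512, -0.2192)

p' = (0.0640, -0.9200, 0.2840)
q' = (-0.7199, -0.0169, 0.6916, 0.0565)
v' = (0.8416, -1.5512, -0.2192)
ω' = (-0.7380, 0.4657, -1.2956)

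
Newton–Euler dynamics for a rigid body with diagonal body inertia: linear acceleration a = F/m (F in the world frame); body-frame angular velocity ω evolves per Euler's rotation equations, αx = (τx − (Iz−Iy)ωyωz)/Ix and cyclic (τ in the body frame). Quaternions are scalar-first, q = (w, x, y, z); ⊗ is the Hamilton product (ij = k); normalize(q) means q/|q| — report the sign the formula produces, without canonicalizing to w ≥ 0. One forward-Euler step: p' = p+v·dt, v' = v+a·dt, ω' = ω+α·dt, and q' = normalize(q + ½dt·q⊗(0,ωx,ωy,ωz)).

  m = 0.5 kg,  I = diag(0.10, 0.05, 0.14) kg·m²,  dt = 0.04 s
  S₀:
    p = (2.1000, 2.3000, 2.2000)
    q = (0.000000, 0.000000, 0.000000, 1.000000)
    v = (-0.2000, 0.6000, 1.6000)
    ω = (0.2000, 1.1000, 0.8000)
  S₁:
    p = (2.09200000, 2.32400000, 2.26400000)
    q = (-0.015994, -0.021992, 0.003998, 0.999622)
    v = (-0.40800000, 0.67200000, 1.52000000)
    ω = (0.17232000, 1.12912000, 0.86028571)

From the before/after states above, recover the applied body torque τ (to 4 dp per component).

ω₁ − ω₀ = (-0.02768000, 0.02912000, 0.06028571)
precession coupling = (0.0792, -0.0064, -0.0110)
applied torque τ = (0.0100, 0.0300, 0.2000)

τ = (0.0100, 0.0300, 0.2000)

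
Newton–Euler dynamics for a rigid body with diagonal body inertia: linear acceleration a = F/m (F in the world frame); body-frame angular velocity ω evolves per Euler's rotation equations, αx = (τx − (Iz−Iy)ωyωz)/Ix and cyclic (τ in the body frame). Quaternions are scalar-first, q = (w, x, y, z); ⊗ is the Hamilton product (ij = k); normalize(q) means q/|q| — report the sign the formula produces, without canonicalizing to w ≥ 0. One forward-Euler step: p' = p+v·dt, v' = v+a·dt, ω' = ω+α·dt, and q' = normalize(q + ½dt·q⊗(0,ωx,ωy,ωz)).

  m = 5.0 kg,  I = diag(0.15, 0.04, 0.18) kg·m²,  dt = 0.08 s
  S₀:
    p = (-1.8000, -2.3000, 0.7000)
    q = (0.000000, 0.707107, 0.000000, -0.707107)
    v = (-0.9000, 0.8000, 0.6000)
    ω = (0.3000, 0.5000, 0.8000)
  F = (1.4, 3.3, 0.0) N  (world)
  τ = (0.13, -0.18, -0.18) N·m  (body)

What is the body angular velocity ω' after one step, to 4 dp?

precession coupling ω×(Iω) = (0.0560, -0.0072, -0.0165)
α = I⁻¹(τ − ω×Iω) = (0.4933, -4.3200, -0.9083)
ω + α·dt = (0.3395, 0.1544, 0.7273)

ω' = (0.3395, 0.1544, 0.7273)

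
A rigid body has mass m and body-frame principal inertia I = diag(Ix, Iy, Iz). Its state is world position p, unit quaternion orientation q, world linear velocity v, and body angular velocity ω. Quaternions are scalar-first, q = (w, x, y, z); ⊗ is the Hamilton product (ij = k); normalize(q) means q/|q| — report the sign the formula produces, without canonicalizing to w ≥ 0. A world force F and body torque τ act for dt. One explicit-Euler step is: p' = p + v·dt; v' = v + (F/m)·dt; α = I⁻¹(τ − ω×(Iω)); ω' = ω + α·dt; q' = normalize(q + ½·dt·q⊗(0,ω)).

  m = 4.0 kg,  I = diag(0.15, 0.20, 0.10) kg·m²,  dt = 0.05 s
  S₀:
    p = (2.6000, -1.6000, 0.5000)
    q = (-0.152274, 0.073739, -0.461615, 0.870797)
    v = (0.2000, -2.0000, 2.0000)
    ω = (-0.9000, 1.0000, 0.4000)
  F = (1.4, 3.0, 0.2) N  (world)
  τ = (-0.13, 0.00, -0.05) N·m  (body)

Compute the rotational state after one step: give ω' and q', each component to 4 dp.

ω×(Iω) gyroscopic = (-0.0400, -0.0180, -0.0450)
α = I⁻¹(τ − ω×Iω) = (-0.6000, 0.0900, -0.0500)
ω' = ω + α·dt = (-0.9300, 1.0045, 0.3975)
Hamilton product q⊗(0,ω) = (0.1796613, -0.9183964, -0.9654869, -0.4026241)
q' = normalize(q + ½dt·q⊗(0,ω)) = (-0.1477, 0.0507, -0.4855, 0.8602)

ω' = (-0.9300, 1.0045, 0.3975)
q' = (-0.1477, 0.0507, -0.4855, 0.8602)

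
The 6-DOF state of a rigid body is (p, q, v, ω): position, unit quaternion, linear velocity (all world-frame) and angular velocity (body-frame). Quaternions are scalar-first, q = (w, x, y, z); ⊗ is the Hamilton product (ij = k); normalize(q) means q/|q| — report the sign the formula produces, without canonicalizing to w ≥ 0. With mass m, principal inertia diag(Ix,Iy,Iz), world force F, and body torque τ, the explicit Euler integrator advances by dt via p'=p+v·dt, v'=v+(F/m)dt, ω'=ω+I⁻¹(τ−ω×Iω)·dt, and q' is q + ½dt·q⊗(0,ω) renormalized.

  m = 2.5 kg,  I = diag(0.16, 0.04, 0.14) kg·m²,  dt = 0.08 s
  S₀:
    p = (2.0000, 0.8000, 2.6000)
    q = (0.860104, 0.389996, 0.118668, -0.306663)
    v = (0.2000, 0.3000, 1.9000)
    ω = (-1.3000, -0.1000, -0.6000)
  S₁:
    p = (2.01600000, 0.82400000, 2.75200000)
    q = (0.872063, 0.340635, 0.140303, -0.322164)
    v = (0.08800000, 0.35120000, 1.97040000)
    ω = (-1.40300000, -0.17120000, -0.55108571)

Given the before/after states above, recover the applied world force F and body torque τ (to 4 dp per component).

F = (-3.5000, 1.6000, 2.2000)
τ = (-0.2000, -0.0200, 0.0700)

velocity change Δv = (-0.11200000, 0.05120000, 0.07040000)
m·(v₁−v₀)/dt = (-3.5000, 1.6000, 2.2000)
Δω = ω₁−ω₀ = (-0.10300000, -0.07120000, 0.04891429)
gyro term ω₀×Iω₀ = (0.0060, 0.0156, -0.0156)
applied torque τ = (-0.2000, -0.0200, 0.0700)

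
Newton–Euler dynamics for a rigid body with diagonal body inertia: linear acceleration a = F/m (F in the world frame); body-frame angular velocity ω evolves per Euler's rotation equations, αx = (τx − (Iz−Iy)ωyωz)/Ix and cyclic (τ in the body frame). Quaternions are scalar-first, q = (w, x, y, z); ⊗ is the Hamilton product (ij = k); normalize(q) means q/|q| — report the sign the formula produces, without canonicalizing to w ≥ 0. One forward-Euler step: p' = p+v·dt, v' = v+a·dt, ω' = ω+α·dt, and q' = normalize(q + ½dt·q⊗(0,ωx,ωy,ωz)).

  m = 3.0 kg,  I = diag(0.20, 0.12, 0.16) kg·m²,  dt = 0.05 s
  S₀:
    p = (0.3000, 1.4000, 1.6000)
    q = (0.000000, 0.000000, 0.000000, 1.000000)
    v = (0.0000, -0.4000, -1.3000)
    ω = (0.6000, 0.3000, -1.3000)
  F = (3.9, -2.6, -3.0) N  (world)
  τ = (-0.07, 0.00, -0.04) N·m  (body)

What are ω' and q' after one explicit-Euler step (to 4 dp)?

ω' = (0.5864, 0.3130, -1.3080)
q' = (0.0325, -0.0075, 0.0150, 0.9993)

angular accel α = (-0.2720, 0.2600, -0.1600)
ω + α·dt = (0.5864, 0.3130, -1.3080)
q⊗(0,ω) = (1.3000000, -0.3000000, 0.6000000, 0.0000000)
updated quaternion q' = (0.0325, -0.0075, 0.0150, 0.9993)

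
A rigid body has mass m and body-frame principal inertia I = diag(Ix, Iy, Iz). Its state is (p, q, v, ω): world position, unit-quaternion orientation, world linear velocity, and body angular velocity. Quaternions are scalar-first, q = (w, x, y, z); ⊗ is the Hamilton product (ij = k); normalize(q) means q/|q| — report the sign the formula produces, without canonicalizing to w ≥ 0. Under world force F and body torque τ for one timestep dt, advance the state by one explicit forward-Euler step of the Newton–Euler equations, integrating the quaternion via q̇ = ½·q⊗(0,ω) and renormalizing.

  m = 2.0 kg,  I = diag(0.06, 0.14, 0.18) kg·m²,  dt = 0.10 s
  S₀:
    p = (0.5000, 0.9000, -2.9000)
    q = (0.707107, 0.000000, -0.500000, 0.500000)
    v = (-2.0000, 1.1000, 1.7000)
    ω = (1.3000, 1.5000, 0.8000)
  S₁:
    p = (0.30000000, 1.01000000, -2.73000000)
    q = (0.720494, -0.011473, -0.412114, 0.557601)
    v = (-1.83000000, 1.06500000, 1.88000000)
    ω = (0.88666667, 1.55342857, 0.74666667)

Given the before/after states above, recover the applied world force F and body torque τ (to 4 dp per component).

Δv = v₁−v₀ = (0.17000000, -0.03500000, 0.18000000)
applied force F = (3.4000, -0.7000, 3.6000)
ω₁ − ω₀ = (-0.41333333, 0.05342857, -0.05333333)
precession coupling = (0.0480, -0.1248, 0.1560)
applied torque τ = (-0.2000, -0.0500, 0.0600)

F = (3.4000, -0.7000, 3.6000)
τ = (-0.2000, -0.0500, 0.0600)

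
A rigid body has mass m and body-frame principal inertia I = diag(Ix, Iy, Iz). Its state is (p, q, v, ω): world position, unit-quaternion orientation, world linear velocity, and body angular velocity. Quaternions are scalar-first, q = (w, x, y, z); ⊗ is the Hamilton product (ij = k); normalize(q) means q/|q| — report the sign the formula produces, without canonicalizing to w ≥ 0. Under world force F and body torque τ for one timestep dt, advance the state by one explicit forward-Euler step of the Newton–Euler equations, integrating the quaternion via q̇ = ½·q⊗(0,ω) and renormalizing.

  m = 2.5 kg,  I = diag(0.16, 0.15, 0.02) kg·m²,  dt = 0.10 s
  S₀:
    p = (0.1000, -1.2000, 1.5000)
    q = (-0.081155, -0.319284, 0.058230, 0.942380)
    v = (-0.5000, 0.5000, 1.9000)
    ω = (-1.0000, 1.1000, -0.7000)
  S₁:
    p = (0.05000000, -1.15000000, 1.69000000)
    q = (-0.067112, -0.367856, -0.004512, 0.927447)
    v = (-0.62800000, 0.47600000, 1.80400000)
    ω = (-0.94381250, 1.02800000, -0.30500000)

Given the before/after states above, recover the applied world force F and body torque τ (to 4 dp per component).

v₁ − v₀ = (-0.12800000, -0.02400000, -0.09600000)
applied force F = (-3.2000, -0.6000, -2.4000)
Δω = ω₁−ω₀ = (0.05618750, -0.07200000, 0.39500000)
ω₀×(Iω₀) = (0.1001, 0.0980, 0.0110)
applied torque τ = (0.1900, -0.0100, 0.0900)

F = (-3.2000, -0.6000, -2.4000)
τ = (0.1900, -0.0100, 0.0900)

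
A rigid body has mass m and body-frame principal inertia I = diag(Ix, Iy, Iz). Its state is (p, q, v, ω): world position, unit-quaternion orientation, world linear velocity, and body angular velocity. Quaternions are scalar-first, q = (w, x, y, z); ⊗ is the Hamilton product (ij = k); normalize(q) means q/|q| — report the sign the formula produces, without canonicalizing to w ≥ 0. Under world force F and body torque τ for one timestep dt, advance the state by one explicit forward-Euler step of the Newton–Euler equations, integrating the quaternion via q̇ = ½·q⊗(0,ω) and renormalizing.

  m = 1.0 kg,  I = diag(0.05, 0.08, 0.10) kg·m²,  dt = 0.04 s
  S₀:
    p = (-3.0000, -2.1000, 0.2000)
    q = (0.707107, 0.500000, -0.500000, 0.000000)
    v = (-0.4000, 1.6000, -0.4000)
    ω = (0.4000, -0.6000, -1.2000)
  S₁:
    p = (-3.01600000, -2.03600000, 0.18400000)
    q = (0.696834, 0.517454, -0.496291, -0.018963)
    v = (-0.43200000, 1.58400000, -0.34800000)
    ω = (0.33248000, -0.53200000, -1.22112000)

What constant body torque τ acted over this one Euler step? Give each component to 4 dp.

Δω = ω₁−ω₀ = (-0.06752000, 0.06800000, -0.02112000)
ω₀×(Iω₀) = (0.0144, 0.0240, -0.0072)
applied torque τ = (-0.0700, 0.1600, -0.0600)

τ = (-0.0700, 0.1600, -0.0600)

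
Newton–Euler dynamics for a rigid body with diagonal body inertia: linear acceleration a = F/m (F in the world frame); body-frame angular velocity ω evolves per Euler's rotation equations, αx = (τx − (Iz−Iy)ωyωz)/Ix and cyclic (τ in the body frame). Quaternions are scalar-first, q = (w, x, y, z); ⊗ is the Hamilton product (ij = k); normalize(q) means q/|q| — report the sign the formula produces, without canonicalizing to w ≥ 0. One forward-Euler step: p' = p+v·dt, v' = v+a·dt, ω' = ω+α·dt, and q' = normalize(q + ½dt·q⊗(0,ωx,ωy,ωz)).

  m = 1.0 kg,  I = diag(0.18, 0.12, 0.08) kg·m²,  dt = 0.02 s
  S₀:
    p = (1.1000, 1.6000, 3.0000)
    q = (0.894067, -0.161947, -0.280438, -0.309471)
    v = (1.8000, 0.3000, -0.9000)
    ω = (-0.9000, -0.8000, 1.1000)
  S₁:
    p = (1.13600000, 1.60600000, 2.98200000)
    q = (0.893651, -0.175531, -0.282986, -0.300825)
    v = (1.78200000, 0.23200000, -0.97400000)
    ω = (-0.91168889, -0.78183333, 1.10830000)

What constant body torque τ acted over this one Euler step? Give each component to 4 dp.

ω₁ − ω₀ = (-0.01168889, 0.01816667, 0.00830000)
I·α + gyro = (-0.0700, 0.0100, -0.0100)

τ = (-0.0700, 0.0100, -0.0100)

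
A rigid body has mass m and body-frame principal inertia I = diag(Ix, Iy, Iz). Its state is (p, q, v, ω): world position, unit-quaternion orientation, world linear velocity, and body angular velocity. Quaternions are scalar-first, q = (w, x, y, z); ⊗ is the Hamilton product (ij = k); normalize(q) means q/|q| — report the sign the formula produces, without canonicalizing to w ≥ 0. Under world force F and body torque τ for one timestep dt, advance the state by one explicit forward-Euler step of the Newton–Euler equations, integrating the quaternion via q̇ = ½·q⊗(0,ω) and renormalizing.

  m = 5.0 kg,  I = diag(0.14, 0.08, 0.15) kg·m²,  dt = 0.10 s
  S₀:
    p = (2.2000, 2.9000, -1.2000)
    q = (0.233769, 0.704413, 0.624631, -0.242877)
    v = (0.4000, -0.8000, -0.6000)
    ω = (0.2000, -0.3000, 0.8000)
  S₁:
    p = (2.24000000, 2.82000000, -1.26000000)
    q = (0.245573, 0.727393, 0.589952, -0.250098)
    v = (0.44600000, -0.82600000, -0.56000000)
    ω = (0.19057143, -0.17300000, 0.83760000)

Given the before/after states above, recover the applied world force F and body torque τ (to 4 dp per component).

F = (2.3000, -1.3000, 2.0000)
τ = (-0.0300, 0.1000, 0.0600)

rate change Δω = (-0.00942857, 0.12700000, 0.03760000)
precession coupling = (-0.0168, -0.0016, 0.0036)
applied torque τ = (-0.0300, 0.1000, 0.0600)
velocity change Δv = (0.04600000, -0.02600000, 0.04000000)
m·(v₁−v₀)/dt = (2.3000, -1.3000, 2.0000)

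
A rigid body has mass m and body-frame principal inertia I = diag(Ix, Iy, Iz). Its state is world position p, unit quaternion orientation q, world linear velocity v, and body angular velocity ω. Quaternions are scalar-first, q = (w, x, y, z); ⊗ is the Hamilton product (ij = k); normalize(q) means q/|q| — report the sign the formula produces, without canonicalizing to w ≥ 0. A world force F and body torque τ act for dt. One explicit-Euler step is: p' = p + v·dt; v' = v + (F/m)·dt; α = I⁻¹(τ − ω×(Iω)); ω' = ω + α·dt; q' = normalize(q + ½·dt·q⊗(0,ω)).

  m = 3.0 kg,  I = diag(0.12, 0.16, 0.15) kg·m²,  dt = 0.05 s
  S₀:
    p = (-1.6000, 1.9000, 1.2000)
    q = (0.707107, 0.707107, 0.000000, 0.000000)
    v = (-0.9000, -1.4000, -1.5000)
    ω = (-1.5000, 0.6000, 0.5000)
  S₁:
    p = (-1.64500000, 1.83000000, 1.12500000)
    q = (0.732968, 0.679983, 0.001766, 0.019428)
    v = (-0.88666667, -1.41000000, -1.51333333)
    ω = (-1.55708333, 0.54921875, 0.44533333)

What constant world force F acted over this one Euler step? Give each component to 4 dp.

Δv = v₁−v₀ = (0.01333333, -0.01000000, -0.01333333)
F = m·Δv/dt = (0.8000, -0.6000, -0.8000)

F = (0.8000, -0.6000, -0.8000)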